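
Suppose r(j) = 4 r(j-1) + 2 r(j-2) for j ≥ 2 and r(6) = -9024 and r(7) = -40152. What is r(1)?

Rearranging, r(j-2) = (r(j) - 4 r(j-1)) / 2.
r(5) = (-40152 - 4(-9024)) / 2 = -4056/2 = -2028
r(4) = (-9024 - 4(-2028)) / 2 = -912/2 = -456
r(3) = (-2028 - 4(-456)) / 2 = -204/2 = -102
r(2) = (-456 - 4(-102)) / 2 = -48/2 = -24
r(1) = (-102 - 4(-24)) / 2 = -6/2 = -3

-3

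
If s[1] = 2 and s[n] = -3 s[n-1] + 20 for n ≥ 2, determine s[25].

-847288609438

The fixed point is 20/(1 + 3) = 5, so s[n] - 5 = -3(s[n-1] - 5).
Hence s[n] = -3·(-3)^{n-1} + 5.
s[25] = -3·(-3)^{24} + 5 = -3·282429536481 + 5 = -847288609438.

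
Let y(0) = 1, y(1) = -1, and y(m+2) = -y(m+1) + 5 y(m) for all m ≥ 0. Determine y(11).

y(2) = -(-1) + 5(1) = 6
y(3) = -6 + 5(-1) = -11
y(4) = -(-11) + 5(6) = 41
y(5) = -41 + 5(-11) = -96
y(6) = -(-96) + 5(41) = 301
y(7) = -301 + 5(-96) = -781
y(8) = -(-781) + 5(301) = 2286
y(9) = -2286 + 5(-781) = -6191
y(10) = -(-6191) + 5(2286) = 17621
y(11) = -17621 + 5(-6191) = -48576

-48576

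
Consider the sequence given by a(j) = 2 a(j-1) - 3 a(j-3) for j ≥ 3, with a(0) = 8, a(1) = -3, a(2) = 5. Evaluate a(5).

-53

a(3) = 2(5) - 3(8) = -14
a(4) = 2(-14) - 3(-3) = -19
a(5) = 2(-19) - 3(5) = -53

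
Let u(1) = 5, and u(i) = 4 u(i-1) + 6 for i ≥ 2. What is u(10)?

1835006

u(2) = 4(5) + 6 = 26
u(3) = 4(26) + 6 = 110
u(4) = 4(110) + 6 = 446
u(5) = 4(446) + 6 = 1790
u(6) = 4(1790) + 6 = 7166
u(7) = 4(7166) + 6 = 28670
u(8) = 4(28670) + 6 = 114686
u(9) = 4(114686) + 6 = 458750
u(10) = 4(458750) + 6 = 1835006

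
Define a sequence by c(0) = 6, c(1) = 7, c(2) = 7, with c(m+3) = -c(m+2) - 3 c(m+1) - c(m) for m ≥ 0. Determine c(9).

343

c(3) = -7 - 3·7 - 6 = -34
c(4) = -(-34) - 3·7 - 7 = 6
c(5) = -6 - 3·(-34) - 7 = 89
c(6) = -89 - 3·6 - (-34) = -73
c(7) = -(-73) - 3·89 - 6 = -200
c(8) = -(-200) - 3·(-73) - 89 = 330
c(9) = -330 - 3·(-200) - (-73) = 343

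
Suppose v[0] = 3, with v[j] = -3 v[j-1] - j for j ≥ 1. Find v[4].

257

v[1] = -3*3 - 1 = -10
v[2] = -3*(-10) - 2 = 28
v[3] = -3*28 - 3 = -87
v[4] = -3*(-87) - 4 = 257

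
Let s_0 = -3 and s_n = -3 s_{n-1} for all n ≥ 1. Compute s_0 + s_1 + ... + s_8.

-14763

s_1 = -3*(-3) = 9
s_2 = -3*9 = -27
s_3 = -3*(-27) = 81
s_4 = -3*81 = -243
s_5 = -3*(-243) = 729
s_6 = -3*729 = -2187
s_7 = -3*(-2187) = 6561
s_8 = -3*6561 = -19683
Sum = (-3) + 9 + (-27) + 81 + (-243) + 729 + (-2187) + 6561 + (-19683) = -14763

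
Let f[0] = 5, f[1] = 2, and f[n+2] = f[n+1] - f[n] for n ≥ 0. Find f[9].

-5

f[2] = 2 - 5 = -3
f[3] = (-3) - 2 = -5
f[4] = (-5) - (-3) = -2
f[5] = (-2) - (-5) = 3
f[6] = 3 - (-2) = 5
f[7] = 5 - 3 = 2
f[8] = 2 - 5 = -3
f[9] = (-3) - 2 = -5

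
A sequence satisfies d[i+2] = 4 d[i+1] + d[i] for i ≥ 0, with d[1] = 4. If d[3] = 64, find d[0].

Let d[0] = y.
d[2] = 16 + y
d[3] = 68 + 4y
So 68 + 4y = 64, giving y = -1.

-1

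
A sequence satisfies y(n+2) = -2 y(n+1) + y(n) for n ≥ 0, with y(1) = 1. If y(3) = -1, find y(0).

3

Let y(0) = w.
y(2) = -2 + w
y(3) = 5 - 2w
So 5 - 2w = -1, giving w = 3.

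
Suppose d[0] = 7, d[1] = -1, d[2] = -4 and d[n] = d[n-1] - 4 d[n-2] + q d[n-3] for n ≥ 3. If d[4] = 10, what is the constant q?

-1

d[3] = 7q
d[4] = 16 + 6q
So 16 + 6q = 10, giving q = -1.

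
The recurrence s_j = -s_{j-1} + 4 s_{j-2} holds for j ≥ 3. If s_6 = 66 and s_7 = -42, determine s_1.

3

Rearranging, s_{j-2} = (s_j + s_{j-1}) / 4.
s_5 = (-42 + 66) / 4 = 24/4 = 6
s_4 = (66 + 6) / 4 = 72/4 = 18
s_3 = (6 + 18) / 4 = 24/4 = 6
s_2 = (18 + 6) / 4 = 24/4 = 6
s_1 = (6 + 6) / 4 = 12/4 = 3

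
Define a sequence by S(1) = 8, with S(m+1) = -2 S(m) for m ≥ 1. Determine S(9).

S(2) = -2·8 = -16
S(3) = -2·(-16) = 32
S(4) = -2·32 = -64
S(5) = -2·(-64) = 128
S(6) = -2·128 = -256
S(7) = -2·(-256) = 512
S(8) = -2·512 = -1024
S(9) = -2·(-1024) = 2048

2048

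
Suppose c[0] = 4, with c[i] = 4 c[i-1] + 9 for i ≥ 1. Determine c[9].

c[1] = 4·4 + 9 = 25
c[2] = 4·25 + 9 = 109
c[3] = 4·109 + 9 = 445
c[4] = 4·445 + 9 = 1789
c[5] = 4·1789 + 9 = 7165
c[6] = 4·7165 + 9 = 28669
c[7] = 4·28669 + 9 = 114685
c[8] = 4·114685 + 9 = 458749
c[9] = 4·458749 + 9 = 1835005

1835005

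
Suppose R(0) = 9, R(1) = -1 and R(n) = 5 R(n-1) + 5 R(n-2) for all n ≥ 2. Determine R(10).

R(2) = 5·(-1) + 5·9 = 40
R(3) = 5·40 + 5·(-1) = 195
R(4) = 5·195 + 5·40 = 1175
R(5) = 5·1175 + 5·195 = 6850
R(6) = 5·6850 + 5·1175 = 40125
R(7) = 5·40125 + 5·6850 = 234875
R(8) = 5·234875 + 5·40125 = 1375000
R(9) = 5·1375000 + 5·234875 = 8049375
R(10) = 5·8049375 + 5·1375000 = 47121875

47121875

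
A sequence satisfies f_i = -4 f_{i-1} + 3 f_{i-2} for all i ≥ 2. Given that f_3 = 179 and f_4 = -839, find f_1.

Rearranging, f_{i-2} = (f_i + 4 f_{i-1}) / 3.
f_2 = (-839 + 4·179) / 3 = -123/3 = -41
f_1 = (179 + 4·(-41)) / 3 = 15/3 = 5

5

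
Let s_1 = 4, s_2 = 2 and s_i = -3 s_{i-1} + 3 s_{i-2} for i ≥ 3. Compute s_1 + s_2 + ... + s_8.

-2250

s_3 = -3*2 + 3*4 = 6
s_4 = -3*6 + 3*2 = -12
s_5 = -3*(-12) + 3*6 = 54
s_6 = -3*54 + 3*(-12) = -198
s_7 = -3*(-198) + 3*54 = 756
s_8 = -3*756 + 3*(-198) = -2862
Sum = 4 + 2 + 6 + (-12) + 54 + (-198) + 756 + (-2862) = -2250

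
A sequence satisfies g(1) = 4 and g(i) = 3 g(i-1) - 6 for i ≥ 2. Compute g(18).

129140166

The fixed point is -6/(1 - 3) = 3, so g(i) - 3 = 3(g(i-1) - 3).
Hence g(i) = 1·3^{i-1} + 3.
g(18) = 1·3^{17} + 3 = 1·129140163 + 3 = 129140166.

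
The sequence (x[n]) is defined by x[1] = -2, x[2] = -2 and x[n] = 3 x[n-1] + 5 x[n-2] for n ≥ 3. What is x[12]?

-5729068

x[3] = 3(-2) + 5(-2) = -16
x[4] = 3(-16) + 5(-2) = -58
x[5] = 3(-58) + 5(-16) = -254
x[6] = 3(-254) + 5(-58) = -1052
x[7] = 3(-1052) + 5(-254) = -4426
x[8] = 3(-4426) + 5(-1052) = -18538
x[9] = 3(-18538) + 5(-4426) = -77744
x[10] = 3(-77744) + 5(-18538) = -325922
x[11] = 3(-325922) + 5(-77744) = -1366486
x[12] = 3(-1366486) + 5(-325922) = -5729068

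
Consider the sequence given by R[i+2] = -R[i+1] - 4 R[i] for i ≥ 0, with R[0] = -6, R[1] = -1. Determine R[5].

163

R[2] = -(-1) - 4(-6) = 25
R[3] = -25 - 4(-1) = -21
R[4] = -(-21) - 4(25) = -79
R[5] = -(-79) - 4(-21) = 163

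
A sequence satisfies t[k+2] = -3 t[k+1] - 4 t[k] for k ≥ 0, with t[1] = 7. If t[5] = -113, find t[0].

-3

Let t[0] = w.
t[2] = -21 - 4w
t[3] = 35 + 12w
t[4] = -21 - 20w
t[5] = -77 + 12w
So -77 + 12w = -113, giving w = -3.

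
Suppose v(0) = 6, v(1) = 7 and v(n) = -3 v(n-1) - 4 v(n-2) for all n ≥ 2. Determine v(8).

2835

v(2) = -3(7) - 4(6) = -45
v(3) = -3(-45) - 4(7) = 107
v(4) = -3(107) - 4(-45) = -141
v(5) = -3(-141) - 4(107) = -5
v(6) = -3(-5) - 4(-141) = 579
v(7) = -3(579) - 4(-5) = -1717
v(8) = -3(-1717) - 4(579) = 2835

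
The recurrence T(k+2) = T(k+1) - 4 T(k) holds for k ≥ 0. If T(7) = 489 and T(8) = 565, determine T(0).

Rearranging, T(k-2) = (T(k) - T(k-1)) / -4.
T(6) = (565 - 489) / -4 = 76/-4 = -19
T(5) = (489 - (-19)) / -4 = 508/-4 = -127
T(4) = (-19 - (-127)) / -4 = 108/-4 = -27
T(3) = (-127 - (-27)) / -4 = -100/-4 = 25
T(2) = (-27 - 25) / -4 = -52/-4 = 13
T(1) = (25 - 13) / -4 = 12/-4 = -3
T(0) = (13 - (-3)) / -4 = 16/-4 = -4

-4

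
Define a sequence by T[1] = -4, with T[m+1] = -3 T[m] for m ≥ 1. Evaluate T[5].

T[2] = -3·(-4) = 12
T[3] = -3·12 = -36
T[4] = -3·(-36) = 108
T[5] = -3·108 = -324

-324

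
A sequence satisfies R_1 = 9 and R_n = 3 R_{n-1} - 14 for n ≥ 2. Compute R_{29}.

The fixed point is -14/(1 - 3) = 7, so R_n - 7 = 3(R_{n-1} - 7).
Hence R_n = 2·3^{n-1} + 7.
R_{29} = 2·3^{28} + 7 = 2·22876792454961 + 7 = 45753584909929.

45753584909929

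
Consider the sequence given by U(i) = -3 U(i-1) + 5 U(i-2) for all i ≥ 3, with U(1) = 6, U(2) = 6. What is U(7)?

1182

U(3) = -3·6 + 5·6 = 12
U(4) = -3·12 + 5·6 = -6
U(5) = -3·(-6) + 5·12 = 78
U(6) = -3·78 + 5·(-6) = -264
U(7) = -3·(-264) + 5·78 = 1182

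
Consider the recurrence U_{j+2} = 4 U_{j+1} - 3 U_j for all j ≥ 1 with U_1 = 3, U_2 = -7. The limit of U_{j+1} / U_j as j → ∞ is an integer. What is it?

The characteristic equation is r^2 - 4r + 3 = 0, which factors as (r - 3)(r - 1) = 0.
So the roots are 3 and 1. Since |3| > |1| and the coefficient of 3^j is non-zero, the ratio tends to 3.

3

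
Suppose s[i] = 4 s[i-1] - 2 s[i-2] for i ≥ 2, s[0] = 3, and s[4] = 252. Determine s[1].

Let s[1] = y.
s[2] = -6 + 4y
s[3] = -24 + 14y
s[4] = -84 + 48y
So -84 + 48y = 252, giving y = 7.

7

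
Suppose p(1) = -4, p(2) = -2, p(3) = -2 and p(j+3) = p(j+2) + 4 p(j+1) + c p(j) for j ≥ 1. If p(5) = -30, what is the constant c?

p(4) = -10 - 4c
p(5) = -18 - 6c
So -18 - 6c = -30, giving c = 2.

2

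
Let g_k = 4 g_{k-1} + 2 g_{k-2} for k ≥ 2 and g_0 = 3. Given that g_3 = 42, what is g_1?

1

Let g_1 = x.
g_2 = 6 + 4x
g_3 = 24 + 18x
So 24 + 18x = 42, giving x = 1.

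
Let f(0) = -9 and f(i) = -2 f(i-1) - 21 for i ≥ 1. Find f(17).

262137

The fixed point is -21/(1 + 2) = -7, so f(i) + 7 = -2(f(i-1) + 7).
Hence f(i) = -2·(-2)^i - 7.
f(17) = -2·(-2)^{17} - 7 = -2·-131072 - 7 = 262137.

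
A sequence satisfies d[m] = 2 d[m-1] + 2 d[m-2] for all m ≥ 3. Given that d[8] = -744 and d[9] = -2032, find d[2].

Rearranging, d[m-2] = (d[m] - 2 d[m-1]) / 2.
d[7] = (-2032 - 2(-744)) / 2 = -544/2 = -272
d[6] = (-744 - 2(-272)) / 2 = -200/2 = -100
d[5] = (-272 - 2(-100)) / 2 = -72/2 = -36
d[4] = (-100 - 2(-36)) / 2 = -28/2 = -14
d[3] = (-36 - 2(-14)) / 2 = -8/2 = -4
d[2] = (-14 - 2(-4)) / 2 = -6/2 = -3

-3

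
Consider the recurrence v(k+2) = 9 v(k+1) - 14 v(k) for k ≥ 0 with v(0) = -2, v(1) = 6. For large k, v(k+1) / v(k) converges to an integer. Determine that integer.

7

The characteristic equation is r^2 - 9r + 14 = 0, which factors as (r - 7)(r - 2) = 0.
So the roots are 7 and 2. Since |7| > |2| and the coefficient of 7^k is non-zero, the ratio tends to 7.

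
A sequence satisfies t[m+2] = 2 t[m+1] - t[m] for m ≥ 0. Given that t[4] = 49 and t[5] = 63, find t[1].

Rearranging, t[m-2] = -(t[m] - 2 t[m-1]).
t[3] = -(63 - 2(49)) = 35
t[2] = -(49 - 2(35)) = 21
t[1] = -(35 - 2(21)) = 7

7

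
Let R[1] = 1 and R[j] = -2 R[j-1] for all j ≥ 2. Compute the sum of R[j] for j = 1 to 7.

R[2] = -2*1 = -2
R[3] = -2*(-2) = 4
R[4] = -2*4 = -8
R[5] = -2*(-8) = 16
R[6] = -2*16 = -32
R[7] = -2*(-32) = 64
Sum = 1 + (-2) + 4 + (-8) + 16 + (-32) + 64 = 43

43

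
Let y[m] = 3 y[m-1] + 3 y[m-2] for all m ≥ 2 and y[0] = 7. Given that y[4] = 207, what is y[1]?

Let y[1] = w.
y[2] = 21 + 3w
y[3] = 63 + 12w
y[4] = 252 + 45w
So 252 + 45w = 207, giving w = -1.

-1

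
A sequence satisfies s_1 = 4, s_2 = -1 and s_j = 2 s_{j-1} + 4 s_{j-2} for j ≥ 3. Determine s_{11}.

111104

s_3 = 2·(-1) + 4·4 = 14
s_4 = 2·14 + 4·(-1) = 24
s_5 = 2·24 + 4·14 = 104
s_6 = 2·104 + 4·24 = 304
s_7 = 2·304 + 4·104 = 1024
s_8 = 2·1024 + 4·304 = 3264
s_9 = 2·3264 + 4·1024 = 10624
s_{10} = 2·10624 + 4·3264 = 34304
s_{11} = 2·34304 + 4·10624 = 111104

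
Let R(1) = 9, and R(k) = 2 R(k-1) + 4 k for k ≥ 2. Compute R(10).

10704

R(2) = 2·9 + 8 = 26
R(3) = 2·26 + 12 = 64
R(4) = 2·64 + 16 = 144
R(5) = 2·144 + 20 = 308
R(6) = 2·308 + 24 = 640
R(7) = 2·640 + 28 = 1308
R(8) = 2·1308 + 32 = 2648
R(9) = 2·2648 + 36 = 5332
R(10) = 2·5332 + 40 = 10704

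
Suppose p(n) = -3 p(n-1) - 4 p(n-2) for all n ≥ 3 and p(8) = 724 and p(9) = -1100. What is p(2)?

Rearranging, p(n-2) = (p(n) + 3 p(n-1)) / -4.
p(7) = (-1100 + 3(724)) / -4 = 1072/-4 = -268
p(6) = (724 + 3(-268)) / -4 = -80/-4 = 20
p(5) = (-268 + 3(20)) / -4 = -208/-4 = 52
p(4) = (20 + 3(52)) / -4 = 176/-4 = -44
p(3) = (52 + 3(-44)) / -4 = -80/-4 = 20
p(2) = (-44 + 3(20)) / -4 = 16/-4 = -4

-4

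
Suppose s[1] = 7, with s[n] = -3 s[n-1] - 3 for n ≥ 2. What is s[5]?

627

s[2] = -3·7 - 3 = -24
s[3] = -3·(-24) - 3 = 69
s[4] = -3·69 - 3 = -210
s[5] = -3·(-210) - 3 = 627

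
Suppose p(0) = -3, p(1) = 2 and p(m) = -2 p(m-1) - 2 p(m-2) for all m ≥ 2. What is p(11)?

-128

p(2) = -2*2 - 2*(-3) = 2
p(3) = -2*2 - 2*2 = -8
p(4) = -2*(-8) - 2*2 = 12
p(5) = -2*12 - 2*(-8) = -8
p(6) = -2*(-8) - 2*12 = -8
p(7) = -2*(-8) - 2*(-8) = 32
p(8) = -2*32 - 2*(-8) = -48
p(9) = -2*(-48) - 2*32 = 32
p(10) = -2*32 - 2*(-48) = 32
p(11) = -2*32 - 2*32 = -128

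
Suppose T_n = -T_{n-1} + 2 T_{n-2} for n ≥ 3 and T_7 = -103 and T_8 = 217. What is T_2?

Rearranging, T_{n-2} = (T_n + T_{n-1}) / 2.
T_6 = (217 + (-103)) / 2 = 114/2 = 57
T_5 = (-103 + 57) / 2 = -46/2 = -23
T_4 = (57 + (-23)) / 2 = 34/2 = 17
T_3 = (-23 + 17) / 2 = -6/2 = -3
T_2 = (17 + (-3)) / 2 = 14/2 = 7

7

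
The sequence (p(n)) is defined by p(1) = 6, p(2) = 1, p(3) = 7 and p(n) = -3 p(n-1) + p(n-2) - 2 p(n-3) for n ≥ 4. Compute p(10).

p(4) = -3*7 + 1 - 2*6 = -32
p(5) = -3*(-32) + 7 - 2*1 = 101
p(6) = -3*101 + (-32) - 2*7 = -349
p(7) = -3*(-349) + 101 - 2*(-32) = 1212
p(8) = -3*1212 + (-349) - 2*101 = -4187
p(9) = -3*(-4187) + 1212 - 2*(-349) = 14471
p(10) = -3*14471 + (-4187) - 2*1212 = -50024

-50024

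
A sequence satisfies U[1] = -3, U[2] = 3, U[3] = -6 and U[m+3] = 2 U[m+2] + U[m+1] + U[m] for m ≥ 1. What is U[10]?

-3018

U[4] = 2*(-6) + 3 + (-3) = -12
U[5] = 2*(-12) + (-6) + 3 = -27
U[6] = 2*(-27) + (-12) + (-6) = -72
U[7] = 2*(-72) + (-27) + (-12) = -183
U[8] = 2*(-183) + (-72) + (-27) = -465
U[9] = 2*(-465) + (-183) + (-72) = -1185
U[10] = 2*(-1185) + (-465) + (-183) = -3018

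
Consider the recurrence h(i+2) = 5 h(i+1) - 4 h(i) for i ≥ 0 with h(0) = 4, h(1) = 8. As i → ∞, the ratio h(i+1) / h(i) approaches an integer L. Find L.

The characteristic equation is r^2 - 5r + 4 = 0, which factors as (r - 4)(r - 1) = 0.
So the roots are 4 and 1. Since |4| > |1| and the coefficient of 4^i is non-zero, the ratio tends to 4.

4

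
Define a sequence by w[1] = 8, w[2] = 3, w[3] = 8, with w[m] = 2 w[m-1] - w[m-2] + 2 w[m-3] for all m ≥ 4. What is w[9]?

w[4] = 2*8 - 3 + 2*8 = 29
w[5] = 2*29 - 8 + 2*3 = 56
w[6] = 2*56 - 29 + 2*8 = 99
w[7] = 2*99 - 56 + 2*29 = 200
w[8] = 2*200 - 99 + 2*56 = 413
w[9] = 2*413 - 200 + 2*99 = 824

824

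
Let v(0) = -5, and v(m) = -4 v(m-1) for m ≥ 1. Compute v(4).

-1280

v(1) = -4·(-5) = 20
v(2) = -4·20 = -80
v(3) = -4·(-80) = 320
v(4) = -4·320 = -1280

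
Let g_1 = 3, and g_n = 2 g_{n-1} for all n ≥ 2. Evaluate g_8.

g_2 = 2·3 = 6
g_3 = 2·6 = 12
g_4 = 2·12 = 24
g_5 = 2·24 = 48
g_6 = 2·48 = 96
g_7 = 2·96 = 192
g_8 = 2·192 = 384

384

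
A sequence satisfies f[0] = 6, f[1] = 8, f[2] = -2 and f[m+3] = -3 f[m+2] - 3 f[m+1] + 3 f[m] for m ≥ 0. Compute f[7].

-216

f[3] = -3*(-2) - 3*8 + 3*6 = 0
f[4] = -3*0 - 3*(-2) + 3*8 = 30
f[5] = -3*30 - 3*0 + 3*(-2) = -96
f[6] = -3*(-96) - 3*30 + 3*0 = 198
f[7] = -3*198 - 3*(-96) + 3*30 = -216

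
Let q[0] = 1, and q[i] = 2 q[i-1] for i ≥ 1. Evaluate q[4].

q[1] = 2*1 = 2
q[2] = 2*2 = 4
q[3] = 2*4 = 8
q[4] = 2*8 = 16

16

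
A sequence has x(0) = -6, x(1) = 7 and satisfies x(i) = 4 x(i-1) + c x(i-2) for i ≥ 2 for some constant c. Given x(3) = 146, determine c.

-2

x(2) = 28 - 6c
x(3) = 112 - 17c
So 112 - 17c = 146, giving c = -2.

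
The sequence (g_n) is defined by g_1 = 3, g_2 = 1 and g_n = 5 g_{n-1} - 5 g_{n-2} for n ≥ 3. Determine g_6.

g_3 = 5*1 - 5*3 = -10
g_4 = 5*(-10) - 5*1 = -55
g_5 = 5*(-55) - 5*(-10) = -225
g_6 = 5*(-225) - 5*(-55) = -850

-850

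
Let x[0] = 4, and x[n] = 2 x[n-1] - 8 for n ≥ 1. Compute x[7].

x[1] = 2*4 - 8 = 0
x[2] = 2*0 - 8 = -8
x[3] = 2*(-8) - 8 = -24
x[4] = 2*(-24) - 8 = -56
x[5] = 2*(-56) - 8 = -120
x[6] = 2*(-120) - 8 = -248
x[7] = 2*(-248) - 8 = -504

-504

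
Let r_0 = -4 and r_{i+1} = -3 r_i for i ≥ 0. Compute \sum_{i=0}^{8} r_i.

r_1 = -3(-4) = 12
r_2 = -3(12) = -36
r_3 = -3(-36) = 108
r_4 = -3(108) = -324
r_5 = -3(-324) = 972
r_6 = -3(972) = -2916
r_7 = -3(-2916) = 8748
r_8 = -3(8748) = -26244
Sum = (-4) + 12 + (-36) + 108 + (-324) + 972 + (-2916) + 8748 + (-26244) = -19684

-19684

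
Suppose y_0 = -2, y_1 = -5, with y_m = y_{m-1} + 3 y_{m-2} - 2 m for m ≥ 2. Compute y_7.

-1121

y_2 = (-5) + 3·(-2) - 4 = -15
y_3 = (-15) + 3·(-5) - 6 = -36
y_4 = (-36) + 3·(-15) - 8 = -89
y_5 = (-89) + 3·(-36) - 10 = -207
y_6 = (-207) + 3·(-89) - 12 = -486
y_7 = (-486) + 3·(-207) - 14 = -1121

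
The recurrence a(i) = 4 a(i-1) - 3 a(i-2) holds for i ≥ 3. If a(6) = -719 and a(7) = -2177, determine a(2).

Rearranging, a(i-2) = (a(i) - 4 a(i-1)) / -3.
a(5) = (-2177 - 4(-719)) / -3 = 699/-3 = -233
a(4) = (-719 - 4(-233)) / -3 = 213/-3 = -71
a(3) = (-233 - 4(-71)) / -3 = 51/-3 = -17
a(2) = (-71 - 4(-17)) / -3 = -3/-3 = 1

1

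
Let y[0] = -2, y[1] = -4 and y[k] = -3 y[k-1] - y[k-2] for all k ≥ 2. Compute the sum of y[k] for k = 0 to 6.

494

y[2] = -3(-4) - (-2) = 14
y[3] = -3(14) - (-4) = -38
y[4] = -3(-38) - 14 = 100
y[5] = -3(100) - (-38) = -262
y[6] = -3(-262) - 100 = 686
Sum = (-2) + (-4) + 14 + (-38) + 100 + (-262) + 686 = 494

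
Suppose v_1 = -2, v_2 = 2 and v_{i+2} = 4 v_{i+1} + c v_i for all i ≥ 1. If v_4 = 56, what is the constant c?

v_3 = 8 - 2c
v_4 = 32 - 6c
So 32 - 6c = 56, giving c = -4.

-4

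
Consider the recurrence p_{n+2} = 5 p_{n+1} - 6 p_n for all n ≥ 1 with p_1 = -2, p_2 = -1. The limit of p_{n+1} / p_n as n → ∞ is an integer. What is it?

The characteristic equation is r^2 - 5r + 6 = 0, which factors as (r - 3)(r - 2) = 0.
So the roots are 3 and 2. Since |3| > |2| and the coefficient of 3^n is non-zero, the ratio tends to 3.

3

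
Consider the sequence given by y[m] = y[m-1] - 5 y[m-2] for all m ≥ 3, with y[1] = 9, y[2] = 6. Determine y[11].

19446

y[3] = 6 - 5(9) = -39
y[4] = (-39) - 5(6) = -69
y[5] = (-69) - 5(-39) = 126
y[6] = 126 - 5(-69) = 471
y[7] = 471 - 5(126) = -159
y[8] = (-159) - 5(471) = -2514
y[9] = (-2514) - 5(-159) = -1719
y[10] = (-1719) - 5(-2514) = 10851
y[11] = 10851 - 5(-1719) = 19446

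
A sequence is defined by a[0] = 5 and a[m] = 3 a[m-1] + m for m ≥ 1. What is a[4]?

a[1] = 3*5 + 1 = 16
a[2] = 3*16 + 2 = 50
a[3] = 3*50 + 3 = 153
a[4] = 3*153 + 4 = 463

463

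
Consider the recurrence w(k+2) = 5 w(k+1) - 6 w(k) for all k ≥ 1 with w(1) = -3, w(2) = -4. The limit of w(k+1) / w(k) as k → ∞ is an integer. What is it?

The characteristic equation is r^2 - 5r + 6 = 0, which factors as (r - 3)(r - 2) = 0.
So the roots are 3 and 2. Since |3| > |2| and the coefficient of 3^k is non-zero, the ratio tends to 3.

3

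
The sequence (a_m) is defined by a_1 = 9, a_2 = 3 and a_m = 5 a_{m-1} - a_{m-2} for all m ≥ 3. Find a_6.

a_3 = 5(3) - 9 = 6
a_4 = 5(6) - 3 = 27
a_5 = 5(27) - 6 = 129
a_6 = 5(129) - 27 = 618

618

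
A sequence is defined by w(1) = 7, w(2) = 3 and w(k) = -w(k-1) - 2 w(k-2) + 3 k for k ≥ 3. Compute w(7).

14

w(3) = -3 - 2(7) + 9 = -8
w(4) = -(-8) - 2(3) + 12 = 14
w(5) = -14 - 2(-8) + 15 = 17
w(6) = -17 - 2(14) + 18 = -27
w(7) = -(-27) - 2(17) + 21 = 14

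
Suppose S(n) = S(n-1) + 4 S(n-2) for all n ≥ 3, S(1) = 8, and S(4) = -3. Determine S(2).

-7

Let S(2) = w.
S(3) = 32 + w
S(4) = 32 + 5w
So 32 + 5w = -3, giving w = -7.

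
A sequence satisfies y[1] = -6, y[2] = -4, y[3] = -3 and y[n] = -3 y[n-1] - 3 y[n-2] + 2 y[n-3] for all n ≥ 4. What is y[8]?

-70

y[4] = -3(-3) - 3(-4) + 2(-6) = 9
y[5] = -3(9) - 3(-3) + 2(-4) = -26
y[6] = -3(-26) - 3(9) + 2(-3) = 45
y[7] = -3(45) - 3(-26) + 2(9) = -39
y[8] = -3(-39) - 3(45) + 2(-26) = -70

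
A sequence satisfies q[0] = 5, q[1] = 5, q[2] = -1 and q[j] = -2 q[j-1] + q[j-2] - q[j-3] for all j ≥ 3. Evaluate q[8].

q[3] = -2·(-1) + 5 - 5 = 2
q[4] = -2·2 + (-1) - 5 = -10
q[5] = -2·(-10) + 2 - (-1) = 23
q[6] = -2·23 + (-10) - 2 = -58
q[7] = -2·(-58) + 23 - (-10) = 149
q[8] = -2·149 + (-58) - 23 = -379

-379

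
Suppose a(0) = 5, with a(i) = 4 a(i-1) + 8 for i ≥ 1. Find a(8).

502440

a(1) = 4*5 + 8 = 28
a(2) = 4*28 + 8 = 120
a(3) = 4*120 + 8 = 488
a(4) = 4*488 + 8 = 1960
a(5) = 4*1960 + 8 = 7848
a(6) = 4*7848 + 8 = 31400
a(7) = 4*31400 + 8 = 125608
a(8) = 4*125608 + 8 = 502440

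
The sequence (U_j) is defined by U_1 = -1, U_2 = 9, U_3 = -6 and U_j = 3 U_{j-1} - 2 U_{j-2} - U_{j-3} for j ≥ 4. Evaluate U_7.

U_4 = 3·(-6) - 2·9 - (-1) = -35
U_5 = 3·(-35) - 2·(-6) - 9 = -102
U_6 = 3·(-102) - 2·(-35) - (-6) = -230
U_7 = 3·(-230) - 2·(-102) - (-35) = -451

-451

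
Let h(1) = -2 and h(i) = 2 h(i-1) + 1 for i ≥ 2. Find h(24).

The fixed point is 1/(1 - 2) = -1, so h(i) + 1 = 2(h(i-1) + 1).
Hence h(i) = -1·2^{i-1} - 1.
h(24) = -1·2^{23} - 1 = -1·8388608 - 1 = -8388609.

-8388609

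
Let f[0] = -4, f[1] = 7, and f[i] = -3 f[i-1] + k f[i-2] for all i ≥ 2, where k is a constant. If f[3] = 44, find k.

-1

f[2] = -21 - 4k
f[3] = 63 + 19k
So 63 + 19k = 44, giving k = -1.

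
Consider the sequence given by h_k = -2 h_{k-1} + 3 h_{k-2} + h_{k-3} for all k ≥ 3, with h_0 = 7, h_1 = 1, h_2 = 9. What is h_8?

h_3 = -2·9 + 3·1 + 7 = -8
h_4 = -2·(-8) + 3·9 + 1 = 44
h_5 = -2·44 + 3·(-8) + 9 = -103
h_6 = -2·(-103) + 3·44 + (-8) = 330
h_7 = -2·330 + 3·(-103) + 44 = -925
h_8 = -2·(-925) + 3·330 + (-103) = 2737

2737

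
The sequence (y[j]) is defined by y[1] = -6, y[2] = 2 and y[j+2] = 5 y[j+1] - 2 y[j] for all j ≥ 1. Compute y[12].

19982986

y[3] = 5·2 - 2·(-6) = 22
y[4] = 5·22 - 2·2 = 106
y[5] = 5·106 - 2·22 = 486
y[6] = 5·486 - 2·106 = 2218
y[7] = 5·2218 - 2·486 = 10118
y[8] = 5·10118 - 2·2218 = 46154
y[9] = 5·46154 - 2·10118 = 210534
y[10] = 5·210534 - 2·46154 = 960362
y[11] = 5·960362 - 2·210534 = 4380742
y[12] = 5·4380742 - 2·960362 = 19982986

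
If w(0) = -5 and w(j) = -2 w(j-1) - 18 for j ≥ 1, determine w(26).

The fixed point is -18/(1 + 2) = -6, so w(j) + 6 = -2(w(j-1) + 6).
Hence w(j) = 1·(-2)^j - 6.
w(26) = 1·(-2)^{26} - 6 = 1·67108864 - 6 = 67108858.

67108858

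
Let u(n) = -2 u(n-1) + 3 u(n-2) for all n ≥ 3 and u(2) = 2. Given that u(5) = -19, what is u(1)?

1

Let u(1) = w.
u(3) = -4 + 3w
u(4) = 14 - 6w
u(5) = -40 + 21w
So -40 + 21w = -19, giving w = 1.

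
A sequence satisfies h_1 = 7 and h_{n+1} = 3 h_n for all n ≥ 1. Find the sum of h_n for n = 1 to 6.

h_2 = 3(7) = 21
h_3 = 3(21) = 63
h_4 = 3(63) = 189
h_5 = 3(189) = 567
h_6 = 3(567) = 1701
Sum = 7 + 21 + 63 + 189 + 567 + 1701 = 2548

2548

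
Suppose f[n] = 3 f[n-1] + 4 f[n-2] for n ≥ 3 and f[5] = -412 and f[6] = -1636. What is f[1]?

-4

Rearranging, f[n-2] = (f[n] - 3 f[n-1]) / 4.
f[4] = (-1636 - 3(-412)) / 4 = -400/4 = -100
f[3] = (-412 - 3(-100)) / 4 = -112/4 = -28
f[2] = (-100 - 3(-28)) / 4 = -16/4 = -4
f[1] = (-28 - 3(-4)) / 4 = -16/4 = -4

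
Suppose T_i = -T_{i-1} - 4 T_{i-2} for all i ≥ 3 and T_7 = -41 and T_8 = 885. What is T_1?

Rearranging, T_{i-2} = (T_i + T_{i-1}) / -4.
T_6 = (885 + (-41)) / -4 = 844/-4 = -211
T_5 = (-41 + (-211)) / -4 = -252/-4 = 63
T_4 = (-211 + 63) / -4 = -148/-4 = 37
T_3 = (63 + 37) / -4 = 100/-4 = -25
T_2 = (37 + (-25)) / -4 = 12/-4 = -3
T_1 = (-25 + (-3)) / -4 = -28/-4 = 7

7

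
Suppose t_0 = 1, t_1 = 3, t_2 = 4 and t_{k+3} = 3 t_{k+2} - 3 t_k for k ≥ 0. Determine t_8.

t_3 = 3(4) - 3(1) = 9
t_4 = 3(9) - 3(3) = 18
t_5 = 3(18) - 3(4) = 42
t_6 = 3(42) - 3(9) = 99
t_7 = 3(99) - 3(18) = 243
t_8 = 3(243) - 3(42) = 603

603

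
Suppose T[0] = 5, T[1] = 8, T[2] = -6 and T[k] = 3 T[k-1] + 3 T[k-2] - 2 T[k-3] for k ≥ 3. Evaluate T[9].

-26428

T[3] = 3*(-6) + 3*8 - 2*5 = -4
T[4] = 3*(-4) + 3*(-6) - 2*8 = -46
T[5] = 3*(-46) + 3*(-4) - 2*(-6) = -138
T[6] = 3*(-138) + 3*(-46) - 2*(-4) = -544
T[7] = 3*(-544) + 3*(-138) - 2*(-46) = -1954
T[8] = 3*(-1954) + 3*(-544) - 2*(-138) = -7218
T[9] = 3*(-7218) + 3*(-1954) - 2*(-544) = -26428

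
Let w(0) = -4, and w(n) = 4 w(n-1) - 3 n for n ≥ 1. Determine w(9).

w(1) = 4*(-4) - 3 = -19
w(2) = 4*(-19) - 6 = -82
w(3) = 4*(-82) - 9 = -337
w(4) = 4*(-337) - 12 = -1360
w(5) = 4*(-1360) - 15 = -5455
w(6) = 4*(-5455) - 18 = -21838
w(7) = 4*(-21838) - 21 = -87373
w(8) = 4*(-87373) - 24 = -349516
w(9) = 4*(-349516) - 27 = -1398091

-1398091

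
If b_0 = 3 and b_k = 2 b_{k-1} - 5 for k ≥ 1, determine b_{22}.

-8388603

The fixed point is -5/(1 - 2) = 5, so b_k - 5 = 2(b_{k-1} - 5).
Hence b_k = -2·2^k + 5.
b_{22} = -2·2^{22} + 5 = -2·4194304 + 5 = -8388603.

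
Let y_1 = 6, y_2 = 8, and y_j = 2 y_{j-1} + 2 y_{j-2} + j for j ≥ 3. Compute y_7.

1733

y_3 = 2·8 + 2·6 + 3 = 31
y_4 = 2·31 + 2·8 + 4 = 82
y_5 = 2·82 + 2·31 + 5 = 231
y_6 = 2·231 + 2·82 + 6 = 632
y_7 = 2·632 + 2·231 + 7 = 1733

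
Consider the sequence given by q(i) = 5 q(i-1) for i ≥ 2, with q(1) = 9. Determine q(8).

q(2) = 5*9 = 45
q(3) = 5*45 = 225
q(4) = 5*225 = 1125
q(5) = 5*1125 = 5625
q(6) = 5*5625 = 28125
q(7) = 5*28125 = 140625
q(8) = 5*140625 = 703125

703125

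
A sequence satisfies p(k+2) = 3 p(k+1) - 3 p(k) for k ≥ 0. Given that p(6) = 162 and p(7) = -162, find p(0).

-6

Rearranging, p(k-2) = (p(k) - 3 p(k-1)) / -3.
p(5) = (-162 - 3(162)) / -3 = -648/-3 = 216
p(4) = (162 - 3(216)) / -3 = -486/-3 = 162
p(3) = (216 - 3(162)) / -3 = -270/-3 = 90
p(2) = (162 - 3(90)) / -3 = -108/-3 = 36
p(1) = (90 - 3(36)) / -3 = -18/-3 = 6
p(0) = (36 - 3(6)) / -3 = 18/-3 = -6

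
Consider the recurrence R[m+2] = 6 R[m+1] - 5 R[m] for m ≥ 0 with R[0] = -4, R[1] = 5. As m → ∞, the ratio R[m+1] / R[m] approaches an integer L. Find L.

5

The characteristic equation is r^2 - 6r + 5 = 0, which factors as (r - 5)(r - 1) = 0.
So the roots are 5 and 1. Since |5| > |1| and the coefficient of 5^m is non-zero, the ratio tends to 5.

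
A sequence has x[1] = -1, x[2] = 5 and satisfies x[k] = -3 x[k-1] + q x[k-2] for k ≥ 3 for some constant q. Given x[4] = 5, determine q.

x[3] = -15 - q
x[4] = 45 + 8q
So 45 + 8q = 5, giving q = -5.

-5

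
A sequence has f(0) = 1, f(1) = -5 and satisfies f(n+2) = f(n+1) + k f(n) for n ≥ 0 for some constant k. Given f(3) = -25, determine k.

f(2) = -5 + k
f(3) = -5 - 4k
So -5 - 4k = -25, giving k = 5.

5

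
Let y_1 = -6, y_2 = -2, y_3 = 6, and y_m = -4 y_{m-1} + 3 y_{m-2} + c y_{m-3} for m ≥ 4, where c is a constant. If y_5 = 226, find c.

4

y_4 = -30 - 6c
y_5 = 138 + 22c
So 138 + 22c = 226, giving c = 4.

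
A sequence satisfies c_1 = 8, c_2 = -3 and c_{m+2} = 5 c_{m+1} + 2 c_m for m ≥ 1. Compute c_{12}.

-407321

c_3 = 5*(-3) + 2*8 = 1
c_4 = 5*1 + 2*(-3) = -1
c_5 = 5*(-1) + 2*1 = -3
c_6 = 5*(-3) + 2*(-1) = -17
c_7 = 5*(-17) + 2*(-3) = -91
c_8 = 5*(-91) + 2*(-17) = -489
c_9 = 5*(-489) + 2*(-91) = -2627
c_{10} = 5*(-2627) + 2*(-489) = -14113
c_{11} = 5*(-14113) + 2*(-2627) = -75819
c_{12} = 5*(-75819) + 2*(-14113) = -407321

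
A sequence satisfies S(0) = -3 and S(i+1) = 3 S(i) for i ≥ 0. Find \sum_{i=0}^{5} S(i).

S(1) = 3(-3) = -9
S(2) = 3(-9) = -27
S(3) = 3(-27) = -81
S(4) = 3(-81) = -243
S(5) = 3(-243) = -729
Sum = (-3) + (-9) + (-27) + (-81) + (-243) + (-729) = -1092

-1092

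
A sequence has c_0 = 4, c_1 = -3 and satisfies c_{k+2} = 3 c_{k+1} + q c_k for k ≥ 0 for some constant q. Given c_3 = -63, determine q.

-4

c_2 = -9 + 4q
c_3 = -27 + 9q
So -27 + 9q = -63, giving q = -4.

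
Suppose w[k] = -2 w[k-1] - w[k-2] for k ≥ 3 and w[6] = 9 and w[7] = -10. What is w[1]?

-4

Rearranging, w[k-2] = -(w[k] + 2 w[k-1]).
w[5] = -(-10 + 2·9) = -8
w[4] = -(9 + 2·(-8)) = 7
w[3] = -(-8 + 2·7) = -6
w[2] = -(7 + 2·(-6)) = 5
w[1] = -(-6 + 2·5) = -4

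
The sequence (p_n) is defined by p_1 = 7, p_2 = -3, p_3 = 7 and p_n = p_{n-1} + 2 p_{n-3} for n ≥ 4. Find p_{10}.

301

p_4 = 7 + 2*7 = 21
p_5 = 21 + 2*(-3) = 15
p_6 = 15 + 2*7 = 29
p_7 = 29 + 2*21 = 71
p_8 = 71 + 2*15 = 101
p_9 = 101 + 2*29 = 159
p_{10} = 159 + 2*71 = 301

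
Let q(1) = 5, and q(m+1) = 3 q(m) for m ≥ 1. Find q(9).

32805

q(2) = 3·5 = 15
q(3) = 3·15 = 45
q(4) = 3·45 = 135
q(5) = 3·135 = 405
q(6) = 3·405 = 1215
q(7) = 3·1215 = 3645
q(8) = 3·3645 = 10935
q(9) = 3·10935 = 32805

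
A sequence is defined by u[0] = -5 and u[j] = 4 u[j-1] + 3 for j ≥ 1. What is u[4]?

-1025

u[1] = 4(-5) + 3 = -17
u[2] = 4(-17) + 3 = -65
u[3] = 4(-65) + 3 = -257
u[4] = 4(-257) + 3 = -1025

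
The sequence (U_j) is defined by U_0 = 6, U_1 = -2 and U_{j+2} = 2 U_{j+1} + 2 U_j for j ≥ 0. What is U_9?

U_2 = 2·(-2) + 2·6 = 8
U_3 = 2·8 + 2·(-2) = 12
U_4 = 2·12 + 2·8 = 40
U_5 = 2·40 + 2·12 = 104
U_6 = 2·104 + 2·40 = 288
U_7 = 2·288 + 2·104 = 784
U_8 = 2·784 + 2·288 = 2144
U_9 = 2·2144 + 2·784 = 5856

5856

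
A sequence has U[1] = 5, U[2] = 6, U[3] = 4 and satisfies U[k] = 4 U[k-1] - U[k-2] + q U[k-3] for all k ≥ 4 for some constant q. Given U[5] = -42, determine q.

-3

U[4] = 10 + 5q
U[5] = 36 + 26q
So 36 + 26q = -42, giving q = -3.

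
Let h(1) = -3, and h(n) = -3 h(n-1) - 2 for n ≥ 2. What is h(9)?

h(2) = -3·(-3) - 2 = 7
h(3) = -3·7 - 2 = -23
h(4) = -3·(-23) - 2 = 67
h(5) = -3·67 - 2 = -203
h(6) = -3·(-203) - 2 = 607
h(7) = -3·607 - 2 = -1823
h(8) = -3·(-1823) - 2 = 5467
h(9) = -3·5467 - 2 = -16403

-16403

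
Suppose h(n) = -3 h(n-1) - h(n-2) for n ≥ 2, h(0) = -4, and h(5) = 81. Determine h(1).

3

Let h(1) = x.
h(2) = 4 - 3x
h(3) = -12 + 8x
h(4) = 32 - 21x
h(5) = -84 + 55x
So -84 + 55x = 81, giving x = 3.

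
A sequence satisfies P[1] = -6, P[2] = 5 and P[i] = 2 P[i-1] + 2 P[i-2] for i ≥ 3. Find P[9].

P[3] = 2*5 + 2*(-6) = -2
P[4] = 2*(-2) + 2*5 = 6
P[5] = 2*6 + 2*(-2) = 8
P[6] = 2*8 + 2*6 = 28
P[7] = 2*28 + 2*8 = 72
P[8] = 2*72 + 2*28 = 200
P[9] = 2*200 + 2*72 = 544

544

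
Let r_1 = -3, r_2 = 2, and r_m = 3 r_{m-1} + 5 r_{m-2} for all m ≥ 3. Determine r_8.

r_3 = 3·2 + 5·(-3) = -9
r_4 = 3·(-9) + 5·2 = -17
r_5 = 3·(-17) + 5·(-9) = -96
r_6 = 3·(-96) + 5·(-17) = -373
r_7 = 3·(-373) + 5·(-96) = -1599
r_8 = 3·(-1599) + 5·(-373) = -6662

-6662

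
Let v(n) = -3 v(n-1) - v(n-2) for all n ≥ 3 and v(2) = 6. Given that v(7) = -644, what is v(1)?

-4

Let v(1) = x.
v(3) = -18 - x
v(4) = 48 + 3x
v(5) = -126 - 8x
v(6) = 330 + 21x
v(7) = -864 - 55x
So -864 - 55x = -644, giving x = -4.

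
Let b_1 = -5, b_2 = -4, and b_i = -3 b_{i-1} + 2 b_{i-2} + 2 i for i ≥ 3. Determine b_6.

-330

b_3 = -3(-4) + 2(-5) + 6 = 8
b_4 = -3(8) + 2(-4) + 8 = -24
b_5 = -3(-24) + 2(8) + 10 = 98
b_6 = -3(98) + 2(-24) + 12 = -330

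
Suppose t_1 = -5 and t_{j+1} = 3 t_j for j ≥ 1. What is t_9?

-32805

t_2 = 3·(-5) = -15
t_3 = 3·(-15) = -45
t_4 = 3·(-45) = -135
t_5 = 3·(-135) = -405
t_6 = 3·(-405) = -1215
t_7 = 3·(-1215) = -3645
t_8 = 3·(-3645) = -10935
t_9 = 3·(-10935) = -32805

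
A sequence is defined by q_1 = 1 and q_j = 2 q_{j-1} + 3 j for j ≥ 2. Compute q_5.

139

q_2 = 2·1 + 6 = 8
q_3 = 2·8 + 9 = 25
q_4 = 2·25 + 12 = 62
q_5 = 2·62 + 15 = 139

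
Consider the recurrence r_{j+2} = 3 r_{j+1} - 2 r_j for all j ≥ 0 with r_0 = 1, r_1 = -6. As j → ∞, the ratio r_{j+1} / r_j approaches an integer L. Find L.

2

The characteristic equation is r^2 - 3r + 2 = 0, which factors as (r - 2)(r - 1) = 0.
So the roots are 2 and 1. Since |2| > |1| and the coefficient of 2^j is non-zero, the ratio tends to 2.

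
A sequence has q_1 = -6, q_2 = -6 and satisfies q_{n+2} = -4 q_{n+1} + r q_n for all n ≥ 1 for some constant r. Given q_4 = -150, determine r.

-3

q_3 = 24 - 6r
q_4 = -96 + 18r
So -96 + 18r = -150, giving r = -3.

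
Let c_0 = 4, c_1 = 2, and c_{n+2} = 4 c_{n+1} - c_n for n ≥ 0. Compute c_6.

724

c_2 = 4*2 - 4 = 4
c_3 = 4*4 - 2 = 14
c_4 = 4*14 - 4 = 52
c_5 = 4*52 - 14 = 194
c_6 = 4*194 - 52 = 724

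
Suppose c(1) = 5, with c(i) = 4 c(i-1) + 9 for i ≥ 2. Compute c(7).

c(2) = 4·5 + 9 = 29
c(3) = 4·29 + 9 = 125
c(4) = 4·125 + 9 = 509
c(5) = 4·509 + 9 = 2045
c(6) = 4·2045 + 9 = 8189
c(7) = 4·8189 + 9 = 32765

32765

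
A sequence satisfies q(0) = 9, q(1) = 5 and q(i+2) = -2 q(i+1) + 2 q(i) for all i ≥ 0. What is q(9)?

q(2) = -2*5 + 2*9 = 8
q(3) = -2*8 + 2*5 = -6
q(4) = -2*(-6) + 2*8 = 28
q(5) = -2*28 + 2*(-6) = -68
q(6) = -2*(-68) + 2*28 = 192
q(7) = -2*192 + 2*(-68) = -520
q(8) = -2*(-520) + 2*192 = 1424
q(9) = -2*1424 + 2*(-520) = -3888

-3888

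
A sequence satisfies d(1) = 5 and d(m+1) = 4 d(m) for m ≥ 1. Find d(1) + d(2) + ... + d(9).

436905

d(2) = 4(5) = 20
d(3) = 4(20) = 80
d(4) = 4(80) = 320
d(5) = 4(320) = 1280
d(6) = 4(1280) = 5120
d(7) = 4(5120) = 20480
d(8) = 4(20480) = 81920
d(9) = 4(81920) = 327680
Sum = 5 + 20 + 80 + 320 + 1280 + 5120 + 20480 + 81920 + 327680 = 436905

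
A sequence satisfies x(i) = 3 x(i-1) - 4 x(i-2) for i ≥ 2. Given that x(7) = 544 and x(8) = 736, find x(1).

Rearranging, x(i-2) = (x(i) - 3 x(i-1)) / -4.
x(6) = (736 - 3(544)) / -4 = -896/-4 = 224
x(5) = (544 - 3(224)) / -4 = -128/-4 = 32
x(4) = (224 - 3(32)) / -4 = 128/-4 = -32
x(3) = (32 - 3(-32)) / -4 = 128/-4 = -32
x(2) = (-32 - 3(-32)) / -4 = 64/-4 = -16
x(1) = (-32 - 3(-16)) / -4 = 16/-4 = -4

-4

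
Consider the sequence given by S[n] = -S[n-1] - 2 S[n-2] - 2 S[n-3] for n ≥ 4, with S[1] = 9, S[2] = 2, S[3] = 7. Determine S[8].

-91

S[4] = -7 - 2·2 - 2·9 = -29
S[5] = -(-29) - 2·7 - 2·2 = 11
S[6] = -11 - 2·(-29) - 2·7 = 33
S[7] = -33 - 2·11 - 2·(-29) = 3
S[8] = -3 - 2·33 - 2·11 = -91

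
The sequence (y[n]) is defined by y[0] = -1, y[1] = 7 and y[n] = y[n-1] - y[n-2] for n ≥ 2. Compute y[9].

y[2] = 7 - (-1) = 8
y[3] = 8 - 7 = 1
y[4] = 1 - 8 = -7
y[5] = (-7) - 1 = -8
y[6] = (-8) - (-7) = -1
y[7] = (-1) - (-8) = 7
y[8] = 7 - (-1) = 8
y[9] = 8 - 7 = 1

1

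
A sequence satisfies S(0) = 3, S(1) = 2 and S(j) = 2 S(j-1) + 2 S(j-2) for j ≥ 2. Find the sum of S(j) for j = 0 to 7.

2171

S(2) = 2·2 + 2·3 = 10
S(3) = 2·10 + 2·2 = 24
S(4) = 2·24 + 2·10 = 68
S(5) = 2·68 + 2·24 = 184
S(6) = 2·184 + 2·68 = 504
S(7) = 2·504 + 2·184 = 1376
Sum = 3 + 2 + 10 + 24 + 68 + 184 + 504 + 1376 = 2171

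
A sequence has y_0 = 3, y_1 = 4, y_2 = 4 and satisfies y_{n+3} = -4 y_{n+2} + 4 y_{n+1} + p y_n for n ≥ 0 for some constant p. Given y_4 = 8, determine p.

1

y_3 = 3p
y_4 = 16 - 8p
So 16 - 8p = 8, giving p = 1.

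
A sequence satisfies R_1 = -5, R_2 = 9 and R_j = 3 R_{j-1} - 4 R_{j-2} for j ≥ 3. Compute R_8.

-1719

R_3 = 3*9 - 4*(-5) = 47
R_4 = 3*47 - 4*9 = 105
R_5 = 3*105 - 4*47 = 127
R_6 = 3*127 - 4*105 = -39
R_7 = 3*(-39) - 4*127 = -625
R_8 = 3*(-625) - 4*(-39) = -1719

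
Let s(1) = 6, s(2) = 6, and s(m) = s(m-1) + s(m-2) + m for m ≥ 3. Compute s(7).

128

s(3) = 6 + 6 + 3 = 15
s(4) = 15 + 6 + 4 = 25
s(5) = 25 + 15 + 5 = 45
s(6) = 45 + 25 + 6 = 76
s(7) = 76 + 45 + 7 = 128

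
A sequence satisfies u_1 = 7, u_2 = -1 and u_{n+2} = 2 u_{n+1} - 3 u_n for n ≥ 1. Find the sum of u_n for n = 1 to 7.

u_3 = 2(-1) - 3(7) = -23
u_4 = 2(-23) - 3(-1) = -43
u_5 = 2(-43) - 3(-23) = -17
u_6 = 2(-17) - 3(-43) = 95
u_7 = 2(95) - 3(-17) = 241
Sum = 7 + (-1) + (-23) + (-43) + (-17) + 95 + 241 = 259

259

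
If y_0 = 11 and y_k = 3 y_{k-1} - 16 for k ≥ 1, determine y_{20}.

10460353211

The fixed point is -16/(1 - 3) = 8, so y_k - 8 = 3(y_{k-1} - 8).
Hence y_k = 3·3^k + 8.
y_{20} = 3·3^{20} + 8 = 3·3486784401 + 8 = 10460353211.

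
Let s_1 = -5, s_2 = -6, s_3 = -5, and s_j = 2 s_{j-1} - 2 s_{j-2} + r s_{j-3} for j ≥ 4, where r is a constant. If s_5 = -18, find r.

2

s_4 = 2 - 5r
s_5 = 14 - 16r
So 14 - 16r = -18, giving r = 2.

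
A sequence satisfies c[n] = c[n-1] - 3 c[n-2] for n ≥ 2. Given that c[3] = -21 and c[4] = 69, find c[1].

Rearranging, c[n-2] = (c[n] - c[n-1]) / -3.
c[2] = (69 - (-21)) / -3 = 90/-3 = -30
c[1] = (-21 - (-30)) / -3 = 9/-3 = -3

-3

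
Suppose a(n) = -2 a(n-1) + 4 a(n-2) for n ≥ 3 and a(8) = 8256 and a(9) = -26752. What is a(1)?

-4

Rearranging, a(n-2) = (a(n) + 2 a(n-1)) / 4.
a(7) = (-26752 + 2*8256) / 4 = -10240/4 = -2560
a(6) = (8256 + 2*(-2560)) / 4 = 3136/4 = 784
a(5) = (-2560 + 2*784) / 4 = -992/4 = -248
a(4) = (784 + 2*(-248)) / 4 = 288/4 = 72
a(3) = (-248 + 2*72) / 4 = -104/4 = -26
a(2) = (72 + 2*(-26)) / 4 = 20/4 = 5
a(1) = (-26 + 2*5) / 4 = -16/4 = -4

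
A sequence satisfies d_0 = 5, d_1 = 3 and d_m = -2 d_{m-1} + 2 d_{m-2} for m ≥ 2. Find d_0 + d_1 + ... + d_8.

d_2 = -2(3) + 2(5) = 4
d_3 = -2(4) + 2(3) = -2
d_4 = -2(-2) + 2(4) = 12
d_5 = -2(12) + 2(-2) = -28
d_6 = -2(-28) + 2(12) = 80
d_7 = -2(80) + 2(-28) = -216
d_8 = -2(-216) + 2(80) = 592
Sum = 5 + 3 + 4 + (-2) + 12 + (-28) + 80 + (-216) + 592 = 450

450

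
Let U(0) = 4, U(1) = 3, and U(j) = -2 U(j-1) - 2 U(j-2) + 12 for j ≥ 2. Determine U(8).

28

U(2) = -2·3 - 2·4 + 12 = -2
U(3) = -2·(-2) - 2·3 + 12 = 10
U(4) = -2·10 - 2·(-2) + 12 = -4
U(5) = -2·(-4) - 2·10 + 12 = 0
U(6) = -2·0 - 2·(-4) + 12 = 20
U(7) = -2·20 - 2·0 + 12 = -28
U(8) = -2·(-28) - 2·20 + 12 = 28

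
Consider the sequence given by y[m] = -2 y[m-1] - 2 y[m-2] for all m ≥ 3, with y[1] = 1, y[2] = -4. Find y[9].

16

y[3] = -2·(-4) - 2·1 = 6
y[4] = -2·6 - 2·(-4) = -4
y[5] = -2·(-4) - 2·6 = -4
y[6] = -2·(-4) - 2·(-4) = 16
y[7] = -2·16 - 2·(-4) = -24
y[8] = -2·(-24) - 2·16 = 16
y[9] = -2·16 - 2·(-24) = 16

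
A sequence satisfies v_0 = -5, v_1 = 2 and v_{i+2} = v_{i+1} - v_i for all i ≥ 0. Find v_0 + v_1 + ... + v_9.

v_2 = 2 - (-5) = 7
v_3 = 7 - 2 = 5
v_4 = 5 - 7 = -2
v_5 = (-2) - 5 = -7
v_6 = (-7) - (-2) = -5
v_7 = (-5) - (-7) = 2
v_8 = 2 - (-5) = 7
v_9 = 7 - 2 = 5
Sum = (-5) + 2 + 7 + 5 + (-2) + (-7) + (-5) + 2 + 7 + 5 = 9

9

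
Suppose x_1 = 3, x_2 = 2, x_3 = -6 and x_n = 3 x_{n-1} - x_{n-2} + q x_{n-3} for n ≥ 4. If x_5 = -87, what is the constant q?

x_4 = -20 + 3q
x_5 = -54 + 11q
So -54 + 11q = -87, giving q = -3.

-3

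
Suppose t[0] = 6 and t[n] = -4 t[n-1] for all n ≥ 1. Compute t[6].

24576

t[1] = -4·6 = -24
t[2] = -4·(-24) = 96
t[3] = -4·96 = -384
t[4] = -4·(-384) = 1536
t[5] = -4·1536 = -6144
t[6] = -4·(-6144) = 24576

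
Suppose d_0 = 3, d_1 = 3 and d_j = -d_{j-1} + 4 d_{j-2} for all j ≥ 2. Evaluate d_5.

-21

d_2 = -3 + 4*3 = 9
d_3 = -9 + 4*3 = 3
d_4 = -3 + 4*9 = 33
d_5 = -33 + 4*3 = -21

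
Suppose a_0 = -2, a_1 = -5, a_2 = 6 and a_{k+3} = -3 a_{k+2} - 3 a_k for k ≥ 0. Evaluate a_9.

-19386

a_3 = -3(6) - 3(-2) = -12
a_4 = -3(-12) - 3(-5) = 51
a_5 = -3(51) - 3(6) = -171
a_6 = -3(-171) - 3(-12) = 549
a_7 = -3(549) - 3(51) = -1800
a_8 = -3(-1800) - 3(-171) = 5913
a_9 = -3(5913) - 3(549) = -19386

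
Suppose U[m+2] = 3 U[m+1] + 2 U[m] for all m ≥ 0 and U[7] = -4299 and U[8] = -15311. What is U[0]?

1

Rearranging, U[m-2] = (U[m] - 3 U[m-1]) / 2.
U[6] = (-15311 - 3(-4299)) / 2 = -2414/2 = -1207
U[5] = (-4299 - 3(-1207)) / 2 = -678/2 = -339
U[4] = (-1207 - 3(-339)) / 2 = -190/2 = -95
U[3] = (-339 - 3(-95)) / 2 = -54/2 = -27
U[2] = (-95 - 3(-27)) / 2 = -14/2 = -7
U[1] = (-27 - 3(-7)) / 2 = -6/2 = -3
U[0] = (-7 - 3(-3)) / 2 = 2/2 = 1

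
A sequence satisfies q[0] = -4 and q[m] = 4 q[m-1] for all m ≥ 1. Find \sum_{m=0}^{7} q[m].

-87380

q[1] = 4·(-4) = -16
q[2] = 4·(-16) = -64
q[3] = 4·(-64) = -256
q[4] = 4·(-256) = -1024
q[5] = 4·(-1024) = -4096
q[6] = 4·(-4096) = -16384
q[7] = 4·(-16384) = -65536
Sum = (-4) + (-16) + (-64) + (-256) + (-1024) + (-4096) + (-16384) + (-65536) = -87380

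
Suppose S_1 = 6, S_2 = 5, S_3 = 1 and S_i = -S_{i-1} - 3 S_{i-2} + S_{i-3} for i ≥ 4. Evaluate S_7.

-65

S_4 = -1 - 3(5) + 6 = -10
S_5 = -(-10) - 3(1) + 5 = 12
S_6 = -12 - 3(-10) + 1 = 19
S_7 = -19 - 3(12) + (-10) = -65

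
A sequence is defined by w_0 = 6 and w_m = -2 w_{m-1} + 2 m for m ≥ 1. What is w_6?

360

w_1 = -2·6 + 2 = -10
w_2 = -2·(-10) + 4 = 24
w_3 = -2·24 + 6 = -42
w_4 = -2·(-42) + 8 = 92
w_5 = -2·92 + 10 = -174
w_6 = -2·(-174) + 12 = 360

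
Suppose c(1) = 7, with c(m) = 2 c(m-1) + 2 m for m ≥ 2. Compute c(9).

3306

c(2) = 2*7 + 4 = 18
c(3) = 2*18 + 6 = 42
c(4) = 2*42 + 8 = 92
c(5) = 2*92 + 10 = 194
c(6) = 2*194 + 12 = 400
c(7) = 2*400 + 14 = 814
c(8) = 2*814 + 16 = 1644
c(9) = 2*1644 + 18 = 3306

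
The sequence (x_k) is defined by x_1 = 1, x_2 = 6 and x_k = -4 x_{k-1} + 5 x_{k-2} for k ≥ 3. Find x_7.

-13019

x_3 = -4(6) + 5(1) = -19
x_4 = -4(-19) + 5(6) = 106
x_5 = -4(106) + 5(-19) = -519
x_6 = -4(-519) + 5(106) = 2606
x_7 = -4(2606) + 5(-519) = -13019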